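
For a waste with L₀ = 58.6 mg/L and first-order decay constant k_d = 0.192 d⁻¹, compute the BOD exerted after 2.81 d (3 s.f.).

y ≈ 24.4 mg/L

y_t = L₀(1 − e^(−k_d t)) = 58.6 × (1 − e^(−0.192×2.81))
= 58.6 × (1 − 0.5830) = 58.6 × 0.4170 = 24.43 mg/L.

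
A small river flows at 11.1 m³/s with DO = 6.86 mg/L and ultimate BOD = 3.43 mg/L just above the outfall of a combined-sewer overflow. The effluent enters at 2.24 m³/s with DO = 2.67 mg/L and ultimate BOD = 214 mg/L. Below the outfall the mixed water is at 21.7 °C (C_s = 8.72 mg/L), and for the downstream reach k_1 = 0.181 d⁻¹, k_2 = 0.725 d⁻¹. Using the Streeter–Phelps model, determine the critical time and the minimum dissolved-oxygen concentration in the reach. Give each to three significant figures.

t_c ≈ 2.14 d; minimum DO ≈ 2.15 mg/L

Mixed DO = (11.1×6.86 + 2.24×2.67)/(11.1+2.24) = 82.13/13.34 = 6.156 mg/L.
Mixed L₀ = (11.1×3.43 + 2.24×214)/(13.34) = 517.4/13.34 = 38.79 mg/L.
Initial deficit D₀ = C_s − DO₀ = 8.72 − 6.156 = 2.564 mg/L.
t_c = (1/0.5440) ln[(0.725/0.181)(1 − 2.564×0.5440/(0.181×38.79))] = 1.838 × ln(3.210) = 2.144 d.
D_c = (0.181/0.725) × 38.79 × e^(−0.181×2.144) = 0.2497 × 38.79 × 0.6784 = 6.569 mg/L.
Minimum DO = 8.72 − 6.569 = 2.151 mg/L.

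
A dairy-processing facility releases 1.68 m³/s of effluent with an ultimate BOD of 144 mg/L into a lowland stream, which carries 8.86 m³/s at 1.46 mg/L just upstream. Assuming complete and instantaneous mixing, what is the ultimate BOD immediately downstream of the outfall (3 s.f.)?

24.2 mg/L

Flow-weighted mixing: C = (Q_r C_r + Q_w C_w)/(Q_r + Q_w)
= (8.86×1.46 + 1.68×144)/(8.86 + 1.68) = 254.9/10.54 = 24.18 mg/L.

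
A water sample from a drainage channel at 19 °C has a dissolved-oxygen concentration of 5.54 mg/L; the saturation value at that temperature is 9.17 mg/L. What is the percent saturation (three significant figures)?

% saturation = C/C_s × 100 = 5.54/9.17 × 100 = 60.4 %.

60.4 % saturation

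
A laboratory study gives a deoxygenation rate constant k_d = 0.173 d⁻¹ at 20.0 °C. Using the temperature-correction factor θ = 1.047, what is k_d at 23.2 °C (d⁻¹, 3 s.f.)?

k_d(T₂) = k_d(T₁) · θ^(T₂−T₁) = 0.173 × 1.047^(23.2−20.0)
= 0.173 × 1.047^3.20 = 0.173 × 1.158 = 0.2004 d⁻¹.

k_d ≈ 0.200 d⁻¹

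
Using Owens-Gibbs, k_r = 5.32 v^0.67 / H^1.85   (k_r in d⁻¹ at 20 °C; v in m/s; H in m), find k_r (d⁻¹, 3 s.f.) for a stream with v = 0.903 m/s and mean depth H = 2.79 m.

k_r ≈ 0.744 d⁻¹

k_r = 5.32 × 0.903^0.67 / 2.79^1.85 = 5.32 × 0.9339 / 6.674 = 0.7445 d⁻¹.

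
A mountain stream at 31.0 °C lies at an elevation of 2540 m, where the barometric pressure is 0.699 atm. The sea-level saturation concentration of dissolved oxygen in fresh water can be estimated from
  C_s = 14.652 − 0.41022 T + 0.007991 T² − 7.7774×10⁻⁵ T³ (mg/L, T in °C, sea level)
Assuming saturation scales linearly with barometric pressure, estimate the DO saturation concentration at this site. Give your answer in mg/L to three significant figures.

C_s ≈ 5.10 mg/L

At sea level: C_s = 14.652 − 0.41022×31.0 + 0.007991×31.0² − 7.7774×10⁻⁵×31.0³ = 7.298 mg/L.
Pressure correction: C_s' = 7.298 × 0.699 = 5.101 mg/L.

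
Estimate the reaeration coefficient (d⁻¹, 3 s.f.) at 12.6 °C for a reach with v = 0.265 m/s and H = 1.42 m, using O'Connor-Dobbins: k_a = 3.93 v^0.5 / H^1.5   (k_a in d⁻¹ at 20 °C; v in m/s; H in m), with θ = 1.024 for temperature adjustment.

k_a(20) = 3.93 × 0.265^0.5 / 1.42^1.5 = 3.93 × 0.5148 / 1.692 = 1.196 d⁻¹.
k_a(12.6) = 1.196 × 1.024^(12.6−20) = 1.196 × 0.8390 = 1.003 d⁻¹.

k_a ≈ 1.00 d⁻¹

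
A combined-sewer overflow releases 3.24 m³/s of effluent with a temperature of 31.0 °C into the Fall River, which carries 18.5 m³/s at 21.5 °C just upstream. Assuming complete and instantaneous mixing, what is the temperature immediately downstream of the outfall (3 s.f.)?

22.9 °C

Flow-weighted mixing: C = (Q_r C_r + Q_w C_w)/(Q_r + Q_w)
= (18.5×21.5 + 3.24×31.0)/(18.5 + 3.24) = 498.2/21.74 = 22.92 °C.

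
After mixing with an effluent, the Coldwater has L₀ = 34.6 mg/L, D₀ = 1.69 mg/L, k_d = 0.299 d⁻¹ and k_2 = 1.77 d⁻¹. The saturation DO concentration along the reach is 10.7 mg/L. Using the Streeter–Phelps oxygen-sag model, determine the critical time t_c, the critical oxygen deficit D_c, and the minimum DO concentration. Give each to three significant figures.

t_c ≈ 1.02 d; D_c ≈ 4.31 mg/L; min DO ≈ 6.39 mg/L

At the critical point dD/dt = 0, so k_d L₀ e^(−k_d t) = k_2 D. Substituting D(t) from the Streeter–Phelps equation and solving for t gives
t_c = ln[(k_2/k_d)(1 − D₀(k_2−k_d)/(k_d L₀))] / (k_2−k_d).
Here k_2−k_d = 1.471 d⁻¹ and 1 − D₀(k_2−k_d)/(k_d L₀) = 1 − 1.69×1.471/(0.299×34.6) = 0.7597, so
t_c = ln(5.920 × 0.7597) / 1.471 = 1.503 / 1.471 = 1.022 d.
D_c = (k_d/k_2) L₀ e^(−k_d t_c) = (0.299/1.77) × 34.6 × e^(−0.299×1.022) = 0.1689 × 34.6 × 0.7367 = 4.306 mg/L.
Minimum DO = C_s − D_c = 10.7 − 4.306 = 6.394 mg/L.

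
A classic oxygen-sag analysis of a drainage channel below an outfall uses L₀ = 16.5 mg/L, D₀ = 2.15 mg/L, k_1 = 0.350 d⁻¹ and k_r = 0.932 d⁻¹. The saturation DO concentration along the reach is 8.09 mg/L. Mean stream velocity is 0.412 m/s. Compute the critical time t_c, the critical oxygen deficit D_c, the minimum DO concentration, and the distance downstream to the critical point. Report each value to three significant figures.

t_c ≈ 1.26 d; D_c ≈ 3.98 mg/L; min DO ≈ 4.11 mg/L; x_c ≈ 45.0 km

t_c = [1/(k_r−k_1)] ln[(k_r/k_1)(1 − D₀(k_r−k_1)/(k_1 L₀))]
= [1/(0.932−0.350)] ln[(0.932/0.350)(1 − 2.15×0.5820/(0.350×16.5))]
= (1/0.5820) ln[2.663 × 0.7833] = 1.718 × ln(2.086) = 1.718 × 0.7352 = 1.263 d.
D_c = (k_1/k_r) L₀ e^(−k_1 t_c) = (0.350/0.932) × 16.5 × e^(−0.350×1.263) = 0.3755 × 16.5 × 0.6427 = 3.982 mg/L.
Minimum DO = C_s − D_c = 8.09 − 3.982 = 4.108 mg/L.
x_c = v t_c = 0.412 m/s × 1.263 d × 86400 s/d = 44970 m ≈ 45.0 km.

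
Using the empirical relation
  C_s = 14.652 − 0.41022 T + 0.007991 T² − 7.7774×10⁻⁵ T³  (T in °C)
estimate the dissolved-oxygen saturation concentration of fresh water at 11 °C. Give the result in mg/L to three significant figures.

C_s = 14.652 − 0.41022×11 + 0.007991×11² − 7.7774×10⁻⁵×11³ = 11.00 mg/L.

C_s ≈ 11.0 mg/L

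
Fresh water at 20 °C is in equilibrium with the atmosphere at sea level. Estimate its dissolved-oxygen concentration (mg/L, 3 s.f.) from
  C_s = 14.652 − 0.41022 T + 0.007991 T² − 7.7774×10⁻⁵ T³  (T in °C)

C_s ≈ 9.02 mg/L

C_s = 14.652 − 0.41022×20 + 0.007991×20² − 7.7774×10⁻⁵×20³ = 9.022 mg/L.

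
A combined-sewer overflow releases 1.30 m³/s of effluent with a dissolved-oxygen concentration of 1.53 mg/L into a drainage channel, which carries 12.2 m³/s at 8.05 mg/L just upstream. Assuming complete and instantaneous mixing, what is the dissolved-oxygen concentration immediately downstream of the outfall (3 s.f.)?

7.42 mg/L

Flow-weighted mixing: C = (Q_r C_r + Q_w C_w)/(Q_r + Q_w)
= (12.2×8.05 + 1.30×1.53)/(12.2 + 1.30) = 100.2/13.50 = 7.422 mg/L.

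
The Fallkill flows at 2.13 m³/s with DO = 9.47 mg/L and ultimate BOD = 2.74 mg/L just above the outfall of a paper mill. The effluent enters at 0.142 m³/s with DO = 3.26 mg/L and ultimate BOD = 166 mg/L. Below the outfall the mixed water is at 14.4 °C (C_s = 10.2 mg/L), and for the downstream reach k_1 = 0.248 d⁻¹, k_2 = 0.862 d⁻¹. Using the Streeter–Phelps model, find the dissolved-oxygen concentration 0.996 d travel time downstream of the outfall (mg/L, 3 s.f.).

DO ≈ 7.86 mg/L

Mixed DO = (2.13×9.47 + 0.142×3.26)/(2.13+0.142) = 20.63/2.272 = 9.082 mg/L.
Mixed L₀ = (2.13×2.74 + 0.142×166)/(2.272) = 29.41/2.272 = 12.94 mg/L.
Initial deficit D₀ = C_s − DO₀ = 10.2 − 9.082 = 1.118 mg/L.
D(0.996) = [0.248×12.94/(0.862−0.248)](e^(−0.248×0.996) − e^(−0.862×0.996)) + 1.118 e^(−0.862×0.996)
= 5.228 × (0.7811 − 0.4238) + 1.118 × 0.4238 = 2.342 mg/L.
DO = 10.2 − 2.342 = 7.858 mg/L.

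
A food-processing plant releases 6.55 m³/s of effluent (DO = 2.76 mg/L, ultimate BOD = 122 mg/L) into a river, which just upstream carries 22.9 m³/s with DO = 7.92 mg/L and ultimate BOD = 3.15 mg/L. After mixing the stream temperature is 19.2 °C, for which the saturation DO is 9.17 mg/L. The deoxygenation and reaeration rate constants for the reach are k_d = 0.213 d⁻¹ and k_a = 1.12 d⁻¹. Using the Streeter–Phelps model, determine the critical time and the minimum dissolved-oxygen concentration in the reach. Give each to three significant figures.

t_c ≈ 1.36 d; minimum DO ≈ 4.96 mg/L

Mixed DO = (22.9×7.92 + 6.55×2.76)/(22.9+6.55) = 199.4/29.45 = 6.772 mg/L.
Mixed L₀ = (22.9×3.15 + 6.55×122)/(29.45) = 871.2/29.45 = 29.58 mg/L.
Initial deficit D₀ = C_s − DO₀ = 9.17 − 6.772 = 2.398 mg/L.
t_c = (1/0.9070) ln[(1.12/0.213)(1 − 2.398×0.9070/(0.213×29.58))] = 1.103 × ln(3.444) = 1.363 d.
D_c = (0.213/1.12) × 29.58 × e^(−0.213×1.363) = 0.1902 × 29.58 × 0.7480 = 4.208 mg/L.
Minimum DO = 9.17 − 4.208 = 4.962 mg/L.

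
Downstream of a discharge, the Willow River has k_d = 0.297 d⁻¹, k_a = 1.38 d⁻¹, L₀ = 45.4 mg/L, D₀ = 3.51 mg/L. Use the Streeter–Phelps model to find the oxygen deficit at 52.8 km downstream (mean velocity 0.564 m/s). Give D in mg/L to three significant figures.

D ≈ 7.02 mg/L

Travel time t = x/v = 52.8 km / (0.564 m/s) = 52800 m / 0.564 m/s = 93620 s = 1.084 d.
k_d L₀/(k_a−k_d) = 0.297×45.4/(1.38−0.297) = 13.48/1.083 = 12.45 mg/L.
e^(−k_d t) = e^(−0.297×1.084) = 0.7248; e^(−k_a t) = e^(−1.38×1.084) = 0.2242.
D = 12.45 × (0.7248 − 0.2242) + 3.51 × 0.2242 = 6.233 + 0.7869 = 7.020 mg/L.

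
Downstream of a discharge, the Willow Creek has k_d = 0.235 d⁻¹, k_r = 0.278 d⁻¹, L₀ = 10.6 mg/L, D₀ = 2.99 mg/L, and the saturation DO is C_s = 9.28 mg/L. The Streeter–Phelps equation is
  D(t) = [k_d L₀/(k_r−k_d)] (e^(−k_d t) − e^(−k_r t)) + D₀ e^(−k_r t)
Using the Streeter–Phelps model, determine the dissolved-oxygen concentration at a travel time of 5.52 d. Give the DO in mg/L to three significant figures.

DO ≈ 5.29 mg/L

k_d L₀/(k_r−k_d) = 0.235×10.6/(0.278−0.235) = 2.491/0.04300 = 57.93 mg/L.
e^(−k_d t) = e^(−0.235×5.520) = 0.2733; e^(−k_r t) = e^(−0.278×5.520) = 0.2156.
D = 57.93 × (0.2733 − 0.2156) + 2.99 × 0.2156 = 3.345 + 0.6445 = 3.990 mg/L.
DO = C_s − D = 9.28 − 3.990 = 5.290 mg/L.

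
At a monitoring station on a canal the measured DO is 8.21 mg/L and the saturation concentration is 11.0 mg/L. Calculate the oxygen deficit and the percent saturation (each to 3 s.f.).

D = C_s − C = 11.0 − 8.21 = 2.79 mg/L.
% saturation = 8.21/11.0 × 100 = 74.6 %.

D ≈ 2.79 mg/L; 74.6 % saturation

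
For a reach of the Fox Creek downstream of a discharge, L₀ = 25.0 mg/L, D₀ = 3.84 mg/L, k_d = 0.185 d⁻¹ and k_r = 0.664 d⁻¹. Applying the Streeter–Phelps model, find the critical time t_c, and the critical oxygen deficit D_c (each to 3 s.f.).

At the critical point dD/dt = 0, so k_d L₀ e^(−k_d t) = k_r D. Substituting D(t) from the Streeter–Phelps equation and solving for t gives
t_c = ln[(k_r/k_d)(1 − D₀(k_r−k_d)/(k_d L₀))] / (k_r−k_d).
Here k_r−k_d = 0.4790 d⁻¹ and 1 − D₀(k_r−k_d)/(k_d L₀) = 1 − 3.84×0.4790/(0.185×25.0) = 0.6023, so
t_c = ln(3.589 × 0.6023) / 0.4790 = 0.7709 / 0.4790 = 1.609 d.
L(t_c) = L₀ e^(−k_d t_c) = 25.0 × 0.7425 = 18.56 mg/L, and at the critical point k_r D_c = k_d L, so D_c = (0.185/0.664) × 18.56 = 5.172 mg/L.

t_c ≈ 1.61 d; D_c ≈ 5.17 mg/L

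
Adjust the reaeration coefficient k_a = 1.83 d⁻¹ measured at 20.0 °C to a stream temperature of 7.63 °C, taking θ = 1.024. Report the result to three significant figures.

k_a(T₂) = k_a(T₁) · θ^(T₂−T₁) = 1.83 × 1.024^(7.63−20.0)
= 1.83 × 1.024^-12.4 = 1.83 × 0.7457 = 1.365 d⁻¹.

k_a ≈ 1.36 d⁻¹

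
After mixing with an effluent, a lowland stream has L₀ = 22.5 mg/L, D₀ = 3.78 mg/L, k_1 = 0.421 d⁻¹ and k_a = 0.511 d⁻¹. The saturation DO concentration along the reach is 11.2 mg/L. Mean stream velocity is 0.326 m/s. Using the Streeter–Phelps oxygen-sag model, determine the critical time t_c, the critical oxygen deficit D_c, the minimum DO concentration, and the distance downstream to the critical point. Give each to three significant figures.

t_c = [1/(k_a−k_1)] ln[(k_a/k_1)(1 − D₀(k_a−k_1)/(k_1 L₀))]
= [1/(0.511−0.421)] ln[(0.511/0.421)(1 − 3.78×0.09000/(0.421×22.5))]
= (1/0.09000) ln[1.214 × 0.9641] = 11.11 × ln(1.170) = 11.11 × 0.1572 = 1.746 d.
D_c = (k_1/k_a) L₀ e^(−k_1 t_c) = (0.421/0.511) × 22.5 × e^(−0.421×1.746) = 0.8239 × 22.5 × 0.4794 = 8.887 mg/L.
Minimum DO = C_s − D_c = 11.2 − 8.887 = 2.313 mg/L.
x_c = v t_c = 0.326 m/s × 1.746 d × 86400 s/d = 49190 m ≈ 49.2 km.

t_c ≈ 1.75 d; D_c ≈ 8.89 mg/L; min DO ≈ 2.31 mg/L; x_c ≈ 49.2 km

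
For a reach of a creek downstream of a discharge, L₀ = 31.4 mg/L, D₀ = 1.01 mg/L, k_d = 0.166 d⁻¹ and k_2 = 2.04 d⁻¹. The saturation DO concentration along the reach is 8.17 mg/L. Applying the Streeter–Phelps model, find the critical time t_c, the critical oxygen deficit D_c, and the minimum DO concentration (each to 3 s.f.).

t_c ≈ 1.10 d; D_c ≈ 2.13 mg/L; min DO ≈ 6.04 mg/L

At the critical point dD/dt = 0, so k_d L₀ e^(−k_d t) = k_2 D. Substituting D(t) from the Streeter–Phelps equation and solving for t gives
t_c = ln[(k_2/k_d)(1 − D₀(k_2−k_d)/(k_d L₀))] / (k_2−k_d).
Here k_2−k_d = 1.874 d⁻¹ and 1 − D₀(k_2−k_d)/(k_d L₀) = 1 − 1.01×1.874/(0.166×31.4) = 0.6369, so
t_c = ln(12.29 × 0.6369) / 1.874 = 2.058 / 1.874 = 1.098 d.
L(t_c) = L₀ e^(−k_d t_c) = 31.4 × 0.8334 = 26.17 mg/L, and at the critical point k_2 D_c = k_d L, so D_c = (0.166/2.04) × 26.17 = 2.129 mg/L.
Minimum DO = C_s − D_c = 8.17 − 2.129 = 6.041 mg/L.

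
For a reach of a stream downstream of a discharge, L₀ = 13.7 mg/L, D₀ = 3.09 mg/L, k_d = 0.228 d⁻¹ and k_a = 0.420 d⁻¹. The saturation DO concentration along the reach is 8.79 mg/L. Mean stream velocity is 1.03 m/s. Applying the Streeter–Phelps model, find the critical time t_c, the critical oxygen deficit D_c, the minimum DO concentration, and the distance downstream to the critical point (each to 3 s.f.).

With k_a/k_d = 1.842 and 1 − D₀(k_a−k_d)/(k_d L₀) = 0.8101,
t_c = ln(1.842 × 0.8101) / (0.420 − 0.228) = ln(1.492) / 0.1920 = 0.4003/0.1920 = 2.085 d.
D_c = (k_d/k_a) L₀ e^(−k_d t_c) = (0.228/0.420) × 13.7 × e^(−0.228×2.085) = 0.5429 × 13.7 × 0.6217 = 4.624 mg/L.
Minimum DO = C_s − D_c = 8.79 − 4.624 = 4.166 mg/L.
x_c = v t_c = 1.03 m/s × 2.085 d × 86400 s/d = 185500 m ≈ 186 km.

t_c ≈ 2.08 d; D_c ≈ 4.62 mg/L; min DO ≈ 4.17 mg/L; x_c ≈ 186 km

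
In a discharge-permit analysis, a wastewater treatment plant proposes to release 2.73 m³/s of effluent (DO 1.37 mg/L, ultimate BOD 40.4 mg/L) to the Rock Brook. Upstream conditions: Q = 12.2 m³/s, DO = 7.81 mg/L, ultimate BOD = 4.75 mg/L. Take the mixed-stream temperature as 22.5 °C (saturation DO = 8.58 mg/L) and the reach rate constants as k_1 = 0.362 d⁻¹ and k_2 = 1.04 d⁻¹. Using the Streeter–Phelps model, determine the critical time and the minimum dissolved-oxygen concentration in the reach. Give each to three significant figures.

Mixed DO = (12.2×7.81 + 2.73×1.37)/(12.2+2.73) = 99.02/14.93 = 6.632 mg/L.
Mixed L₀ = (12.2×4.75 + 2.73×40.4)/(14.93) = 168.2/14.93 = 11.27 mg/L.
Initial deficit D₀ = C_s − DO₀ = 8.58 − 6.632 = 1.948 mg/L.
t_c = (1/0.6780) ln[(1.04/0.362)(1 − 1.948×0.6780/(0.362×11.27))] = 1.475 × ln(1.943) = 0.9797 d.
D_c = (0.362/1.04) × 11.27 × e^(−0.362×0.9797) = 0.3481 × 11.27 × 0.7014 = 2.751 mg/L.
Minimum DO = 8.58 − 2.751 = 5.829 mg/L.

t_c ≈ 0.980 d; minimum DO ≈ 5.83 mg/L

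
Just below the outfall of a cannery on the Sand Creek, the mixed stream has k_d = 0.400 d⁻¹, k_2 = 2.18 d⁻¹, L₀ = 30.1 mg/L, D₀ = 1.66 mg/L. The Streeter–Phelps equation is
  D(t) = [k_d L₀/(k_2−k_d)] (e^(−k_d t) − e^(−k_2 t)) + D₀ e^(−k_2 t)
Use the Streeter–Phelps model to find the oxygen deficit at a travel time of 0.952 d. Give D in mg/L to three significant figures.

k_d L₀/(k_2−k_d) = 0.400×30.1/(2.18−0.400) = 12.04/1.780 = 6.764 mg/L.
e^(−k_d t) = e^(−0.400×0.9520) = 0.6833; e^(−k_2 t) = e^(−2.18×0.9520) = 0.1255.
D = 6.764 × (0.6833 − 0.1255) + 1.66 × 0.1255 = 3.773 + 0.2083 = 3.981 mg/L.

D ≈ 3.98 mg/L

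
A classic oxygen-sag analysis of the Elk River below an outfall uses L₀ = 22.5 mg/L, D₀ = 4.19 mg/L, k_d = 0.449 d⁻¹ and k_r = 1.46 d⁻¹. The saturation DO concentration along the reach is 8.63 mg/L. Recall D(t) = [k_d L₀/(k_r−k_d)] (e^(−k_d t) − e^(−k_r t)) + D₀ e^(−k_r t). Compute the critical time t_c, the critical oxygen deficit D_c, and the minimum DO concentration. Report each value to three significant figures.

t_c ≈ 0.629 d; D_c ≈ 5.22 mg/L; min DO ≈ 3.41 mg/L

t_c = [1/(k_r−k_d)] ln[(k_r/k_d)(1 − D₀(k_r−k_d)/(k_d L₀))]
= [1/(1.46−0.449)] ln[(1.46/0.449)(1 − 4.19×1.011/(0.449×22.5))]
= (1/1.011) ln[3.252 × 0.5807] = 0.9891 × ln(1.888) = 0.9891 × 0.6356 = 0.6287 d.
D_c = (k_d/k_r) L₀ e^(−k_d t_c) = (0.449/1.46) × 22.5 × e^(−0.449×0.6287) = 0.3075 × 22.5 × 0.7541 = 5.218 mg/L.
Minimum DO = C_s − D_c = 8.63 − 5.218 = 3.412 mg/L.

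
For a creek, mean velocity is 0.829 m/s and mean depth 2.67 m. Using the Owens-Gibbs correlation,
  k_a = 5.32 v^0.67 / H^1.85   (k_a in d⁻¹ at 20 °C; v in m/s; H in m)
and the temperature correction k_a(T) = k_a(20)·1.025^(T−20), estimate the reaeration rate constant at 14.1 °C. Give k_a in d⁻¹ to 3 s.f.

k_a(20) = 5.32 × 0.829^0.67 / 2.67^1.85 = 5.32 × 0.8819 / 6.152 = 0.7626 d⁻¹.
k_a(14.1) = 0.7626 × 1.025^(14.1−20) = 0.7626 × 0.8644 = 0.6592 d⁻¹.

k_a ≈ 0.659 d⁻¹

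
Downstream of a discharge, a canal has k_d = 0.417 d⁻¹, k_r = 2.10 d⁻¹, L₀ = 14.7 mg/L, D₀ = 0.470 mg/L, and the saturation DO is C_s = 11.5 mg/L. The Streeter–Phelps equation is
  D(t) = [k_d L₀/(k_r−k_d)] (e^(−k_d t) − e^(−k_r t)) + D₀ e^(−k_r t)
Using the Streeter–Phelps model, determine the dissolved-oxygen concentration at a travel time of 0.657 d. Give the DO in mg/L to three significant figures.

DO ≈ 9.53 mg/L

k_d L₀/(k_r−k_d) = 0.417×14.7/(2.10−0.417) = 6.130/1.683 = 3.642 mg/L.
e^(−k_d t) = e^(−0.417×0.6570) = 0.7604; e^(−k_r t) = e^(−2.10×0.6570) = 0.2517.
D = 3.642 × (0.7604 − 0.2517) + 0.470 × 0.2517 = 1.853 + 0.1183 = 1.971 mg/L.
DO = C_s − D = 11.5 − 1.971 = 9.529 mg/L.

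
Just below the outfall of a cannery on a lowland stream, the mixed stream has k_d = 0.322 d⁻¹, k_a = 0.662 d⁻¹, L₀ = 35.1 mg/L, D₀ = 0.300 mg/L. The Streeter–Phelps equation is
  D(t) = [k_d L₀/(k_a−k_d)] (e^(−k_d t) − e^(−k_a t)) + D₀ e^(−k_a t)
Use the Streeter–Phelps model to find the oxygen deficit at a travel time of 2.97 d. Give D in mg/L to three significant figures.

D ≈ 8.16 mg/L

k_d L₀/(k_a−k_d) = 0.322×35.1/(0.662−0.322) = 11.30/0.3400 = 33.24 mg/L.
e^(−k_d t) = e^(−0.322×2.970) = 0.3843; e^(−k_a t) = e^(−0.662×2.970) = 0.1400.
D = 33.24 × (0.3843 − 0.1400) + 0.300 × 0.1400 = 8.121 + 0.04200 = 8.163 mg/L.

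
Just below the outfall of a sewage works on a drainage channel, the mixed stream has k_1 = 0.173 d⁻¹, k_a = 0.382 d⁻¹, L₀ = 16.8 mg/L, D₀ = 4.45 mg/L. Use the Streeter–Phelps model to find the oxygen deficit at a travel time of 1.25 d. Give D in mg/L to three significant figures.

k_1 L₀/(k_a−k_1) = 0.173×16.8/(0.382−0.173) = 2.906/0.2090 = 13.91 mg/L.
e^(−k_1 t) = e^(−0.173×1.250) = 0.8055; e^(−k_a t) = e^(−0.382×1.250) = 0.6203.
D = 13.91 × (0.8055 − 0.6203) + 4.45 × 0.6203 = 2.575 + 2.760 = 5.336 mg/L.

D ≈ 5.34 mg/L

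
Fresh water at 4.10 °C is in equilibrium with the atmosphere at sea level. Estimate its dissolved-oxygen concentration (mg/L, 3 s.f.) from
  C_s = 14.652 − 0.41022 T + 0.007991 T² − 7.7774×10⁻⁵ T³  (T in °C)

C_s ≈ 13.1 mg/L

C_s = 14.652 − 0.41022×4.10 + 0.007991×4.10² − 7.7774×10⁻⁵×4.10³ = 13.10 mg/L.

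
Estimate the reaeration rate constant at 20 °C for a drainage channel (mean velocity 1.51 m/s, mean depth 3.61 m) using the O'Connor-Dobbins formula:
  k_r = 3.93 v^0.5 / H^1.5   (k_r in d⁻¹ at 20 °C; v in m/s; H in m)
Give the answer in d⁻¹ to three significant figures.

k_r ≈ 0.704 d⁻¹

k_r = 3.93 × 1.51^0.5 / 3.61^1.5 = 3.93 × 1.229 / 6.859 = 0.7041 d⁻¹.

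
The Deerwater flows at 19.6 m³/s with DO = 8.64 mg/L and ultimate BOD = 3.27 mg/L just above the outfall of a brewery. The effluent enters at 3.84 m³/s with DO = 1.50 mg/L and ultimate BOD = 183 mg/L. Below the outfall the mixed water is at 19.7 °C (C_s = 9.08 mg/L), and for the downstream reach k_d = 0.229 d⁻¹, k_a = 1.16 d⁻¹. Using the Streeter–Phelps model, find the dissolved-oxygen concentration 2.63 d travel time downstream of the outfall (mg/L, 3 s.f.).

Mixed DO = (19.6×8.64 + 3.84×1.50)/(19.6+3.84) = 175.1/23.44 = 7.470 mg/L.
Mixed L₀ = (19.6×3.27 + 3.84×183)/(23.44) = 766.8/23.44 = 32.71 mg/L.
Initial deficit D₀ = C_s − DO₀ = 9.08 − 7.470 = 1.610 mg/L.
D(2.63) = [0.229×32.71/(1.16−0.229)](e^(−0.229×2.63) − e^(−1.16×2.63)) + 1.610 e^(−1.16×2.63)
= 8.047 × (0.5476 − 0.04732) + 1.610 × 0.04732 = 4.101 mg/L.
DO = 9.08 − 4.101 = 4.979 mg/L.

DO ≈ 4.98 mg/L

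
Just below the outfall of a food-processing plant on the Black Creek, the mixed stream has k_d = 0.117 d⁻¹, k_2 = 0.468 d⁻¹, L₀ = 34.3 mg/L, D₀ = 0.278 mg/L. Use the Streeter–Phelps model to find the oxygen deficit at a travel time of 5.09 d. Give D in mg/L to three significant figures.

D ≈ 5.27 mg/L

k_d L₀/(k_2−k_d) = 0.117×34.3/(0.468−0.117) = 4.013/0.3510 = 11.43 mg/L.
e^(−k_d t) = e^(−0.117×5.090) = 0.5513; e^(−k_2 t) = e^(−0.468×5.090) = 0.09235.
D = 11.43 × (0.5513 − 0.09235) + 0.278 × 0.09235 = 5.247 + 0.02567 = 5.273 mg/L.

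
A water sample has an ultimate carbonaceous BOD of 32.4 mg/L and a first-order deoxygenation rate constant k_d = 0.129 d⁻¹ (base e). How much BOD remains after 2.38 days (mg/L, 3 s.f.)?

L_t = L₀ e^(−k_d t) = 32.4 × e^(−0.129×2.38) = 32.4 × 0.7356 = 23.83 mg/L.

L ≈ 23.8 mg/L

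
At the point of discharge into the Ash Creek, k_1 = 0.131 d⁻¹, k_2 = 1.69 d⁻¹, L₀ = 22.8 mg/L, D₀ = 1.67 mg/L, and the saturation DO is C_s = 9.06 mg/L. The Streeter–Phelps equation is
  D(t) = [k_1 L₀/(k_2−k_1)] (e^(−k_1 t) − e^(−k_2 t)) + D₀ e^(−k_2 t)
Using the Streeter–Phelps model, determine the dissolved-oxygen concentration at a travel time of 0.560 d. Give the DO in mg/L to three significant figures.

DO ≈ 7.38 mg/L

k_1 L₀/(k_2−k_1) = 0.131×22.8/(1.69−0.131) = 2.987/1.559 = 1.916 mg/L.
e^(−k_1 t) = e^(−0.131×0.5600) = 0.9293; e^(−k_2 t) = e^(−1.69×0.5600) = 0.3881.
D = 1.916 × (0.9293 − 0.3881) + 1.67 × 0.3881 = 1.037 + 0.6482 = 1.685 mg/L.
DO = C_s − D = 9.06 − 1.685 = 7.375 mg/L.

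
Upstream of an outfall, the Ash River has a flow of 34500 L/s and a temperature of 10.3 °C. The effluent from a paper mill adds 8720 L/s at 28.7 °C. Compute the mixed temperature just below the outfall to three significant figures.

14.0 °C

Flow-weighted mixing: C = (Q_r C_r + Q_w C_w)/(Q_r + Q_w)
= (34500×10.3 + 8720×28.7)/(34500 + 8720) = 605600/43220 = 14.01 °C.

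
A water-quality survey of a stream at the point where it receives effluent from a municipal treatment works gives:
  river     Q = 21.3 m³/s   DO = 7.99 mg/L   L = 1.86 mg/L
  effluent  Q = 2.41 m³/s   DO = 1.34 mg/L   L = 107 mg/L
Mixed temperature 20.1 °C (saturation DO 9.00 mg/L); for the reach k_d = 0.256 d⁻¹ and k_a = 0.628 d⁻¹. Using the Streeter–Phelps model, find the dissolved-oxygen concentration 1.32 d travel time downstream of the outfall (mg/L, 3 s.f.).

DO ≈ 5.87 mg/L

Mixed DO = (21.3×7.99 + 2.41×1.34)/(21.3+2.41) = 173.4/23.71 = 7.314 mg/L.
Mixed L₀ = (21.3×1.86 + 2.41×107)/(23.71) = 297.5/23.71 = 12.55 mg/L.
Initial deficit D₀ = C_s − DO₀ = 9.00 − 7.314 = 1.686 mg/L.
D(1.32) = [0.256×12.55/(0.628−0.256)](e^(−0.256×1.32) − e^(−0.628×1.32)) + 1.686 e^(−0.628×1.32)
= 8.634 × (0.7133 − 0.4365) + 1.686 × 0.4365 = 3.125 mg/L.
DO = 9.00 − 3.125 = 5.875 mg/L.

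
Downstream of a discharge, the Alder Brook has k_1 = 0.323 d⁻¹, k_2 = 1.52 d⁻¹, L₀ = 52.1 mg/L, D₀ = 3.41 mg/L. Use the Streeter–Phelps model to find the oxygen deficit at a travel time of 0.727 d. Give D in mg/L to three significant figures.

D ≈ 7.59 mg/L

k_1 L₀/(k_2−k_1) = 0.323×52.1/(1.52−0.323) = 16.83/1.197 = 14.06 mg/L.
e^(−k_1 t) = e^(−0.323×0.7270) = 0.7907; e^(−k_2 t) = e^(−1.52×0.7270) = 0.3312.
D = 14.06 × (0.7907 − 0.3312) + 3.41 × 0.3312 = 6.460 + 1.129 = 7.590 mg/L.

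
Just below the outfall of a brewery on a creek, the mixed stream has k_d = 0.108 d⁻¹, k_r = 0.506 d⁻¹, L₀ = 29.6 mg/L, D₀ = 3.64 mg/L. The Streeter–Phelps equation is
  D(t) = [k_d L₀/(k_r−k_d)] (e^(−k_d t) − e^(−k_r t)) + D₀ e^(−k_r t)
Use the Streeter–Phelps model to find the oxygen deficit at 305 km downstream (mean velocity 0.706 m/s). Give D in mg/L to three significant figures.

Travel time t = x/v = 305 km / (0.706 m/s) = 305000 m / 0.706 m/s = 432000 s = 5.000 d.
k_d L₀/(k_r−k_d) = 0.108×29.6/(0.506−0.108) = 3.197/0.3980 = 8.032 mg/L.
e^(−k_d t) = e^(−0.108×5.000) = 0.5827; e^(−k_r t) = e^(−0.506×5.000) = 0.07965.
D = 8.032 × (0.5827 − 0.07965) + 3.64 × 0.07965 = 4.041 + 0.2899 = 4.331 mg/L.

D ≈ 4.33 mg/L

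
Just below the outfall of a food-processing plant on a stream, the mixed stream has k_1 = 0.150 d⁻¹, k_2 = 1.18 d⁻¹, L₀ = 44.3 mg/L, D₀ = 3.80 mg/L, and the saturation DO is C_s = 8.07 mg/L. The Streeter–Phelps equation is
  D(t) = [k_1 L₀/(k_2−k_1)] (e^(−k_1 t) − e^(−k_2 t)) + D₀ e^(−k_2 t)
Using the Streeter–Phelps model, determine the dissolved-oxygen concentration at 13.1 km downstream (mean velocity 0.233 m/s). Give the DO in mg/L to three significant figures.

Travel time t = x/v = 13.1 km / (0.233 m/s) = 13100 m / 0.233 m/s = 56220 s = 0.6507 d.
k_1 L₀/(k_2−k_1) = 0.150×44.3/(1.18−0.150) = 6.645/1.030 = 6.451 mg/L.
e^(−k_1 t) = e^(−0.150×0.6507) = 0.9070; e^(−k_2 t) = e^(−1.18×0.6507) = 0.4640.
D = 6.451 × (0.9070 − 0.4640) + 3.80 × 0.4640 = 2.858 + 1.763 = 4.621 mg/L.
DO = C_s − D = 8.07 − 4.621 = 3.449 mg/L.

DO ≈ 3.45 mg/L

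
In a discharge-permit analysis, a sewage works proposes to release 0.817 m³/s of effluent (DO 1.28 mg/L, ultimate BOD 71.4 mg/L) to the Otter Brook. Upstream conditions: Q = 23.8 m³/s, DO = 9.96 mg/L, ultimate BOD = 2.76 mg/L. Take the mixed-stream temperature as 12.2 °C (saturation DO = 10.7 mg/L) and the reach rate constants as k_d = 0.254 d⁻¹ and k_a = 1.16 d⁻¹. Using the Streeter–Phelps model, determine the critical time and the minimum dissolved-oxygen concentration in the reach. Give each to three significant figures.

Mixed DO = (23.8×9.96 + 0.817×1.28)/(23.8+0.817) = 238.1/24.62 = 9.672 mg/L.
Mixed L₀ = (23.8×2.76 + 0.817×71.4)/(24.62) = 124.0/24.62 = 5.038 mg/L.
Initial deficit D₀ = C_s − DO₀ = 10.7 − 9.672 = 1.028 mg/L.
t_c = (1/0.9060) ln[(1.16/0.254)(1 − 1.028×0.9060/(0.254×5.038))] = 1.104 × ln(1.243) = 0.2399 d.
D_c = (0.254/1.16) × 5.038 × e^(−0.254×0.2399) = 0.2190 × 5.038 × 0.9409 = 1.038 mg/L.
Minimum DO = 10.7 − 1.038 = 9.662 mg/L.

t_c ≈ 0.240 d; minimum DO ≈ 9.66 mg/L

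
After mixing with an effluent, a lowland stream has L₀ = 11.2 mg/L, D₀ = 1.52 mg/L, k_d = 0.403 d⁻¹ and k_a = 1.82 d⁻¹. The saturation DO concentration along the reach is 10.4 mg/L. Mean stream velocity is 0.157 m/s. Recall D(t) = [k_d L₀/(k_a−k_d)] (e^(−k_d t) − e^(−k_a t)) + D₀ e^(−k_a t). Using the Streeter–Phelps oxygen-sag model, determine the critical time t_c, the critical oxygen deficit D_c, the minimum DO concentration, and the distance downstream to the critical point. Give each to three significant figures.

t_c = [1/(k_a−k_d)] ln[(k_a/k_d)(1 − D₀(k_a−k_d)/(k_d L₀))]
= [1/(1.82−0.403)] ln[(1.82/0.403)(1 − 1.52×1.417/(0.403×11.2))]
= (1/1.417) ln[4.516 × 0.5228] = 0.7057 × ln(2.361) = 0.7057 × 0.8591 = 0.6063 d.
D_c = (k_d/k_a) L₀ e^(−k_d t_c) = (0.403/1.82) × 11.2 × e^(−0.403×0.6063) = 0.2214 × 11.2 × 0.7832 = 1.942 mg/L.
Minimum DO = C_s − D_c = 10.4 − 1.942 = 8.458 mg/L.
x_c = v t_c = 0.157 m/s × 0.6063 d × 86400 s/d = 8224 m ≈ 8.22 km.

t_c ≈ 0.606 d; D_c ≈ 1.94 mg/L; min DO ≈ 8.46 mg/L; x_c ≈ 8.22 km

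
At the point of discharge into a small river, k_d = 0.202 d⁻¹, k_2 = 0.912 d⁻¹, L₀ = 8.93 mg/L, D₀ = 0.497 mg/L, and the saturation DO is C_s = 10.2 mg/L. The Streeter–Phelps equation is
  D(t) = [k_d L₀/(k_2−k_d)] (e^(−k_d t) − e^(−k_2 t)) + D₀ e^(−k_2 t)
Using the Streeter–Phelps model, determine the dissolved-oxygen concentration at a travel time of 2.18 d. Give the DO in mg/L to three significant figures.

DO ≈ 8.84 mg/L

k_d L₀/(k_2−k_d) = 0.202×8.93/(0.912−0.202) = 1.804/0.7100 = 2.541 mg/L.
e^(−k_d t) = e^(−0.202×2.180) = 0.6438; e^(−k_2 t) = e^(−0.912×2.180) = 0.1369.
D = 2.541 × (0.6438 − 0.1369) + 0.497 × 0.1369 = 1.288 + 0.06806 = 1.356 mg/L.
DO = C_s − D = 10.2 − 1.356 = 8.844 mg/L.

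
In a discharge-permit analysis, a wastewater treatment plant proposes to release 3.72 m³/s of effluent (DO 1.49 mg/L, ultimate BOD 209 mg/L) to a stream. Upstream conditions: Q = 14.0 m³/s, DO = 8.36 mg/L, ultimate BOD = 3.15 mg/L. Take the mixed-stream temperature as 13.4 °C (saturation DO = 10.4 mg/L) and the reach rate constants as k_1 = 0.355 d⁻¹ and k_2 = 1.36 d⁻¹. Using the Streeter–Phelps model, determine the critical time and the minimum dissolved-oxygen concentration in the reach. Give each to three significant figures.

Mixed DO = (14.0×8.36 + 3.72×1.49)/(14.0+3.72) = 122.6/17.72 = 6.918 mg/L.
Mixed L₀ = (14.0×3.15 + 3.72×209)/(17.72) = 821.6/17.72 = 46.36 mg/L.
Initial deficit D₀ = C_s − DO₀ = 10.4 − 6.918 = 3.482 mg/L.
t_c = (1/1.005) ln[(1.36/0.355)(1 − 3.482×1.005/(0.355×46.36))] = 0.9950 × ln(3.016) = 1.099 d.
D_c = (0.355/1.36) × 46.36 × e^(−0.355×1.099) = 0.2610 × 46.36 × 0.6771 = 8.194 mg/L.
Minimum DO = 10.4 − 8.194 = 2.206 mg/L.

t_c ≈ 1.10 d; minimum DO ≈ 2.21 mg/L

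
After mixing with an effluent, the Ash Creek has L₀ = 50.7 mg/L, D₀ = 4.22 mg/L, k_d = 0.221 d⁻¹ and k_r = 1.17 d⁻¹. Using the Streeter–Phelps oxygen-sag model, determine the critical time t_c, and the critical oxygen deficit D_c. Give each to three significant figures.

t_c ≈ 1.29 d; D_c ≈ 7.20 mg/L

At the critical point dD/dt = 0, so k_d L₀ e^(−k_d t) = k_r D. Substituting D(t) from the Streeter–Phelps equation and solving for t gives
t_c = ln[(k_r/k_d)(1 − D₀(k_r−k_d)/(k_d L₀))] / (k_r−k_d).
Here k_r−k_d = 0.9490 d⁻¹ and 1 − D₀(k_r−k_d)/(k_d L₀) = 1 − 4.22×0.9490/(0.221×50.7) = 0.6426, so
t_c = ln(5.294 × 0.6426) / 0.9490 = 1.224 / 0.9490 = 1.290 d.
L(t_c) = L₀ e^(−k_d t_c) = 50.7 × 0.7519 = 38.12 mg/L, and at the critical point k_r D_c = k_d L, so D_c = (0.221/1.17) × 38.12 = 7.201 mg/L.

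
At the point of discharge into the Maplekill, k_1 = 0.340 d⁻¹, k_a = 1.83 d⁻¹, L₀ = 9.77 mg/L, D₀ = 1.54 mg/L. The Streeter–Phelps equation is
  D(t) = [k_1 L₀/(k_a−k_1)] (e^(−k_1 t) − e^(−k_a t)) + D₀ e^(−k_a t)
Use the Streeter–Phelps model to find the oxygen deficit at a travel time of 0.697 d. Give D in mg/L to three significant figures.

k_1 L₀/(k_a−k_1) = 0.340×9.77/(1.83−0.340) = 3.322/1.490 = 2.229 mg/L.
e^(−k_1 t) = e^(−0.340×0.6970) = 0.7890; e^(−k_a t) = e^(−1.83×0.6970) = 0.2793.
D = 2.229 × (0.7890 − 0.2793) + 1.54 × 0.2793 = 1.136 + 0.4301 = 1.566 mg/L.

D ≈ 1.57 mg/L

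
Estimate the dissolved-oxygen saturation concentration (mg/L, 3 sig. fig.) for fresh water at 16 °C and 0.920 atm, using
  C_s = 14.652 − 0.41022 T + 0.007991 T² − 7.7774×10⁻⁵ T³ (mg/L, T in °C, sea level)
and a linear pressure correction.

At sea level: C_s = 14.652 − 0.41022×16 + 0.007991×16² − 7.7774×10⁻⁵×16³ = 9.816 mg/L.
Pressure correction: C_s' = 9.816 × 0.920 = 9.030 mg/L.

C_s ≈ 9.03 mg/L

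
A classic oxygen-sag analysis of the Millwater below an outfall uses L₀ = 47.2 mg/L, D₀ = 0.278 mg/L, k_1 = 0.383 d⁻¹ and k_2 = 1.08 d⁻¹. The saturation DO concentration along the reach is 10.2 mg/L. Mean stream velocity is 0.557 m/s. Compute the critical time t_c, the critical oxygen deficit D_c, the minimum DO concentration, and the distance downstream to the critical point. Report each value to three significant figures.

At the critical point dD/dt = 0, so k_1 L₀ e^(−k_1 t) = k_2 D. Substituting D(t) from the Streeter–Phelps equation and solving for t gives
t_c = ln[(k_2/k_1)(1 − D₀(k_2−k_1)/(k_1 L₀))] / (k_2−k_1).
Here k_2−k_1 = 0.6970 d⁻¹ and 1 − D₀(k_2−k_1)/(k_1 L₀) = 1 − 0.278×0.6970/(0.383×47.2) = 0.9893, so
t_c = ln(2.820 × 0.9893) / 0.6970 = 1.026 / 0.6970 = 1.472 d.
D_c = (k_1/k_2) L₀ e^(−k_1 t_c) = (0.383/1.08) × 47.2 × e^(−0.383×1.472) = 0.3546 × 47.2 × 0.5691 = 9.526 mg/L.
Minimum DO = C_s − D_c = 10.2 − 9.526 = 0.6744 mg/L.
x_c = v t_c = 0.557 m/s × 1.472 d × 86400 s/d = 70830 m ≈ 70.8 km.

t_c ≈ 1.47 d; D_c ≈ 9.53 mg/L; min DO ≈ 0.674 mg/L; x_c ≈ 70.8 km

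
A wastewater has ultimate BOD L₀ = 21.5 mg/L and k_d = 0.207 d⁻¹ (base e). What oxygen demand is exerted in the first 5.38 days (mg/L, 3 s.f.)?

y ≈ 14.4 mg/L

y_t = L₀(1 − e^(−k_d t)) = 21.5 × (1 − e^(−0.207×5.38))
= 21.5 × (1 − 0.3284) = 21.5 × 0.6716 = 14.44 mg/L.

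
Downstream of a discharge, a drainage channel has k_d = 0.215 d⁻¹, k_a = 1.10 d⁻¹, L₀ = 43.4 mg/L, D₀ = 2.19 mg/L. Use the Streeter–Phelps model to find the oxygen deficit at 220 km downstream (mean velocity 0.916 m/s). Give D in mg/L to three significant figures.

Travel time t = x/v = 220 km / (0.916 m/s) = 220000 m / 0.916 m/s = 240200 s = 2.780 d.
k_d L₀/(k_a−k_d) = 0.215×43.4/(1.10−0.215) = 9.331/0.8850 = 10.54 mg/L.
e^(−k_d t) = e^(−0.215×2.780) = 0.5501; e^(−k_a t) = e^(−1.10×2.780) = 0.04699.
D = 10.54 × (0.5501 − 0.04699) + 2.19 × 0.04699 = 5.305 + 0.1029 = 5.407 mg/L.

D ≈ 5.41 mg/L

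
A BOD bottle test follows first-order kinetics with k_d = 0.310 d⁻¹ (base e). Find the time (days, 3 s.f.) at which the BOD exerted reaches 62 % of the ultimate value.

y/L₀ = 1 − e^(−k_d t) = 0.62 ⇒ e^(−k_d t) = 0.380
t = −ln(0.380) / 0.310 = 0.9676 / 0.310 = 3.121 d.

t ≈ 3.12 d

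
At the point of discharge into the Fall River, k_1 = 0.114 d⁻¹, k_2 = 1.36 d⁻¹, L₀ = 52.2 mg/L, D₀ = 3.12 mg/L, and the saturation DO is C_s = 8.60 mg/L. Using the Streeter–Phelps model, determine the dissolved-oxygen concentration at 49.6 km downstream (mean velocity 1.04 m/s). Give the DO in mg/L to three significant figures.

DO ≈ 4.90 mg/L

Travel time t = x/v = 49.6 km / (1.04 m/s) = 49600 m / 1.04 m/s = 47690 s = 0.5520 d.
k_1 L₀/(k_2−k_1) = 0.114×52.2/(1.36−0.114) = 5.951/1.246 = 4.776 mg/L.
e^(−k_1 t) = e^(−0.114×0.5520) = 0.9390; e^(−k_2 t) = e^(−1.36×0.5520) = 0.4720.
D = 4.776 × (0.9390 − 0.4720) + 3.12 × 0.4720 = 2.230 + 1.473 = 3.703 mg/L.
DO = C_s − D = 8.60 − 3.703 = 4.897 mg/L.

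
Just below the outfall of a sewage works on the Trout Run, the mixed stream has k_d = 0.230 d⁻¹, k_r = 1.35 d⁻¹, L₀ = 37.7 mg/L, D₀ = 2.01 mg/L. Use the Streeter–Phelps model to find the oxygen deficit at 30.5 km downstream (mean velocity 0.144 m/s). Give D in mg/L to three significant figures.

Travel time t = x/v = 30.5 km / (0.144 m/s) = 30500 m / 0.144 m/s = 211800 s = 2.451 d.
k_d L₀/(k_r−k_d) = 0.230×37.7/(1.35−0.230) = 8.671/1.120 = 7.742 mg/L.
e^(−k_d t) = e^(−0.230×2.451) = 0.5690; e^(−k_r t) = e^(−1.35×2.451) = 0.03654.
D = 7.742 × (0.5690 − 0.03654) + 2.01 × 0.03654 = 4.122 + 0.07344 = 4.196 mg/L.

D ≈ 4.20 mg/L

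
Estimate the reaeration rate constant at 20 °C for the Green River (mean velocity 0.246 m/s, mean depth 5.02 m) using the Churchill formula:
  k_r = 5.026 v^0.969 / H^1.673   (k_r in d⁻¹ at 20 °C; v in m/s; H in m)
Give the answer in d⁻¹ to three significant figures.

k_r ≈ 0.0868 d⁻¹

k_r = 5.026 × 0.246^0.969 / 5.02^1.673 = 5.026 × 0.2569 / 14.87 = 0.08685 d⁻¹.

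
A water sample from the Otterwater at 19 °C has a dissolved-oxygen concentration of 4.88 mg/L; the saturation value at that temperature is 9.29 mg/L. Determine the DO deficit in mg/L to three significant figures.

D ≈ 4.41 mg/L

D = C_s − C = 9.29 − 4.88 = 4.41 mg/L.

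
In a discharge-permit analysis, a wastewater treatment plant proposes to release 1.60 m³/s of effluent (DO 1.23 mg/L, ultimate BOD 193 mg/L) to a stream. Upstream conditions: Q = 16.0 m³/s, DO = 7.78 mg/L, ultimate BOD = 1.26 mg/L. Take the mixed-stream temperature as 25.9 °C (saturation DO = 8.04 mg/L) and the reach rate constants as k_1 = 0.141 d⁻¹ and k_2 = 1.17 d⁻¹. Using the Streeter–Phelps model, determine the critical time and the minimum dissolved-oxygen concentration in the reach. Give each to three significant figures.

t_c ≈ 1.66 d; minimum DO ≈ 6.26 mg/L

Mixed DO = (16.0×7.78 + 1.60×1.23)/(16.0+1.60) = 126.4/17.60 = 7.185 mg/L.
Mixed L₀ = (16.0×1.26 + 1.60×193)/(17.60) = 329.0/17.60 = 18.69 mg/L.
Initial deficit D₀ = C_s − DO₀ = 8.04 − 7.185 = 0.8555 mg/L.
t_c = (1/1.029) ln[(1.17/0.141)(1 − 0.8555×1.029/(0.141×18.69))] = 0.9718 × ln(5.526) = 1.661 d.
D_c = (0.141/1.17) × 18.69 × e^(−0.141×1.661) = 0.1205 × 18.69 × 0.7912 = 1.782 mg/L.
Minimum DO = 8.04 − 1.782 = 6.258 mg/L.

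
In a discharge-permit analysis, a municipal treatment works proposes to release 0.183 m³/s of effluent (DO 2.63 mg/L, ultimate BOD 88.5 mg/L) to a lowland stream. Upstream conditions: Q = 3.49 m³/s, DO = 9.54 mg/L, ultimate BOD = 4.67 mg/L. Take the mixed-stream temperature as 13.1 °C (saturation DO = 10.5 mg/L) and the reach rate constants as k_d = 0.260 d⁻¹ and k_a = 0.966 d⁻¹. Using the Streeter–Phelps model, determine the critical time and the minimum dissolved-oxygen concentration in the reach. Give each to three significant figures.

Mixed DO = (3.49×9.54 + 0.183×2.63)/(3.49+0.183) = 33.78/3.673 = 9.196 mg/L.
Mixed L₀ = (3.49×4.67 + 0.183×88.5)/(3.673) = 32.49/3.673 = 8.847 mg/L.
Initial deficit D₀ = C_s − DO₀ = 10.5 − 9.196 = 1.304 mg/L.
t_c = (1/0.7060) ln[(0.966/0.260)(1 − 1.304×0.7060/(0.260×8.847))] = 1.416 × ln(2.228) = 1.135 d.
D_c = (0.260/0.966) × 8.847 × e^(−0.260×1.135) = 0.2692 × 8.847 × 0.7445 = 1.773 mg/L.
Minimum DO = 10.5 − 1.773 = 8.727 mg/L.

t_c ≈ 1.13 d; minimum DO ≈ 8.73 mg/L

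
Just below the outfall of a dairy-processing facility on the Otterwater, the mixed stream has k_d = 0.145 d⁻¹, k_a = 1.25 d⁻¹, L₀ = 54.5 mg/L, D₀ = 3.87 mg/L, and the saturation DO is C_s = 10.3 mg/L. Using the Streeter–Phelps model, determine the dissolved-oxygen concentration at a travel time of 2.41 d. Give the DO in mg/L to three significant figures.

DO ≈ 5.42 mg/L

k_d L₀/(k_a−k_d) = 0.145×54.5/(1.25−0.145) = 7.902/1.105 = 7.152 mg/L.
e^(−k_d t) = e^(−0.145×2.410) = 0.7051; e^(−k_a t) = e^(−1.25×2.410) = 0.04917.
D = 7.152 × (0.7051 − 0.04917) + 3.87 × 0.04917 = 4.691 + 0.1903 = 4.881 mg/L.
DO = C_s − D = 10.3 − 4.881 = 5.419 mg/L.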